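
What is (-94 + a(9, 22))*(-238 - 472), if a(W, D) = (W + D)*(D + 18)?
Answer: -813660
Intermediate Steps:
a(W, D) = (18 + D)*(D + W) (a(W, D) = (D + W)*(18 + D) = (18 + D)*(D + W))
(-94 + a(9, 22))*(-238 - 472) = (-94 + (22² + 18*22 + 18*9 + 22*9))*(-238 - 472) = (-94 + (484 + 396 + 162 + 198))*(-710) = (-94 + 1240)*(-710) = 1146*(-710) = -813660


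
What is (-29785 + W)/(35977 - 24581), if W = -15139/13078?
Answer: -389543369/149036888 ≈ -2.6137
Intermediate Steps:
W = -15139/13078 (W = -15139*1/13078 = -15139/13078 ≈ -1.1576)
(-29785 + W)/(35977 - 24581) = (-29785 - 15139/13078)/(35977 - 24581) = -389543369/13078/11396 = -389543369/13078*1/11396 = -389543369/149036888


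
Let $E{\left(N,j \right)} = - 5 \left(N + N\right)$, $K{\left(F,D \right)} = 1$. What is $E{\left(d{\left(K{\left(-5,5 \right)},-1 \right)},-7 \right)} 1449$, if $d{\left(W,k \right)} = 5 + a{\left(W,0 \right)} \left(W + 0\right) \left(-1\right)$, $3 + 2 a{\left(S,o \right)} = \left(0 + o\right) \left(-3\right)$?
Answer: $-94185$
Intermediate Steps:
$a{\left(S,o \right)} = - \frac{3}{2} - \frac{3 o}{2}$ ($a{\left(S,o \right)} = - \frac{3}{2} + \frac{\left(0 + o\right) \left(-3\right)}{2} = - \frac{3}{2} + \frac{o \left(-3\right)}{2} = - \frac{3}{2} + \frac{\left(-3\right) o}{2} = - \frac{3}{2} - \frac{3 o}{2}$)
$d{\left(W,k \right)} = 5 + \frac{3 W}{2}$ ($d{\left(W,k \right)} = 5 + \left(- \frac{3}{2} - 0\right) \left(W + 0\right) \left(-1\right) = 5 + \left(- \frac{3}{2} + 0\right) W \left(-1\right) = 5 - \frac{3 \left(- W\right)}{2} = 5 + \frac{3 W}{2}$)
$E{\left(N,j \right)} = - 10 N$ ($E{\left(N,j \right)} = - 5 \cdot 2 N = - 10 N$)
$E{\left(d{\left(K{\left(-5,5 \right)},-1 \right)},-7 \right)} 1449 = - 10 \left(5 + \frac{3}{2} \cdot 1\right) 1449 = - 10 \left(5 + \frac{3}{2}\right) 1449 = \left(-10\right) \frac{13}{2} \cdot 1449 = \left(-65\right) 1449 = -94185$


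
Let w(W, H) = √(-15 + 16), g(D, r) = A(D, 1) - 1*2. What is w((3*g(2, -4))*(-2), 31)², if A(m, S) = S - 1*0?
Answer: 1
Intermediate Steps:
A(m, S) = S (A(m, S) = S + 0 = S)
g(D, r) = -1 (g(D, r) = 1 - 1*2 = 1 - 2 = -1)
w(W, H) = 1 (w(W, H) = √1 = 1)
w((3*g(2, -4))*(-2), 31)² = 1² = 1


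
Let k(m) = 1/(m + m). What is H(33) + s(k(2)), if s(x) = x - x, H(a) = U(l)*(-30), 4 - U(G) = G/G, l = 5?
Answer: -90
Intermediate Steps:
U(G) = 3 (U(G) = 4 - G/G = 4 - 1*1 = 4 - 1 = 3)
k(m) = 1/(2*m)
H(a) = -90 (H(a) = 3*(-30) = -90)
s(x) = 0
H(33) + s(k(2)) = -90 + 0 = -90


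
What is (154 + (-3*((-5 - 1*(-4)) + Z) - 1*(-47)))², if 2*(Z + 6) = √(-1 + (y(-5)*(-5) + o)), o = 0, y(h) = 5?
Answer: 98451/2 - 666*I*√26 ≈ 49226.0 - 3395.9*I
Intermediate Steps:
Z = -6 + I*√26/2 (Z = -6 + √(-1 + (5*(-5) + 0))/2 = -6 + √(-1 + (-25 + 0))/2 = -6 + √(-1 - 25)/2 = -6 + √(-26)/2 = -6 + (I*√26)/2 = -6 + I*√26/2 ≈ -6.0 + 2.5495*I)
(154 + (-3*((-5 - 1*(-4)) + Z) - 1*(-47)))² = (154 + (-3*((-5 - 1*(-4)) + (-6 + I*√26/2)) - 1*(-47)))² = (154 + (-3*((-5 + 4) + (-6 + I*√26/2)) + 47))² = (154 + (-3*(-1 + (-6 + I*√26/2)) + 47))² = (154 + (-3*(-7 + I*√26/2) + 47))² = (154 + ((21 - 3*I*√26/2) + 47))² = (154 + (68 - 3*I*√26/2))² = (222 - 3*I*√26/2)²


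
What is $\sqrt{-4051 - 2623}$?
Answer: $i \sqrt{6674} \approx 81.695 i$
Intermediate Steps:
$\sqrt{-4051 - 2623} = \sqrt{-6674} = i \sqrt{6674}$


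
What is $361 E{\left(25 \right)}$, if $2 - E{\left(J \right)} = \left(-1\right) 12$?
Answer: $5054$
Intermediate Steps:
$E{\left(J \right)} = 14$ ($E{\left(J \right)} = 2 - \left(-1\right) 12 = 2 - -12 = 2 + 12 = 14$)
$361 E{\left(25 \right)} = 361 \cdot 14 = 5054$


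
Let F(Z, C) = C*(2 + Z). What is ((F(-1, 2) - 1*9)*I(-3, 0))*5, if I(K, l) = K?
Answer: 105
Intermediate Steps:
((F(-1, 2) - 1*9)*I(-3, 0))*5 = ((2*(2 - 1) - 1*9)*(-3))*5 = ((2*1 - 9)*(-3))*5 = ((2 - 9)*(-3))*5 = -7*(-3)*5 = 21*5 = 105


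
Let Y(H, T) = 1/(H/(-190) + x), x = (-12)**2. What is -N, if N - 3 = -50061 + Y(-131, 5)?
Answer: 1376144288/27491 ≈ 50058.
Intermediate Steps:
x = 144
Y(H, T) = 1/(144 - H/190) (Y(H, T) = 1/(H/(-190) + 144) = 1/(H*(-1/190) + 144) = 1/(-H/190 + 144) = 1/(144 - H/190))
N = -1376144288/27491 (N = 3 + (-50061 - 190/(-27360 - 131)) = 3 + (-50061 - 190/(-27491)) = 3 + (-50061 - 190*(-1/27491)) = 3 + (-50061 + 190/27491) = 3 - 1376226761/27491 = -1376144288/27491 ≈ -50058.)
-N = -1*(-1376144288/27491) = 1376144288/27491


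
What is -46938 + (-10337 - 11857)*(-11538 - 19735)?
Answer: 694026024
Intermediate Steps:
-46938 + (-10337 - 11857)*(-11538 - 19735) = -46938 - 22194*(-31273) = -46938 + 694072962 = 694026024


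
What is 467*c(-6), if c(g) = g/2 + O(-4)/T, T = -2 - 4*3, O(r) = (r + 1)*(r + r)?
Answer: -15411/7 ≈ -2201.6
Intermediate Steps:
O(r) = 2*r*(1 + r) (O(r) = (1 + r)*(2*r) = 2*r*(1 + r))
T = -14 (T = -2 - 12 = -14)
c(g) = -12/7 + g/2 (c(g) = g/2 + (2*(-4)*(1 - 4))/(-14) = g*(1/2) + (2*(-4)*(-3))*(-1/14) = g/2 + 24*(-1/14) = g/2 - 12/7 = -12/7 + g/2)
467*c(-6) = 467*(-12/7 + (1/2)*(-6)) = 467*(-12/7 - 3) = 467*(-33/7) = -15411/7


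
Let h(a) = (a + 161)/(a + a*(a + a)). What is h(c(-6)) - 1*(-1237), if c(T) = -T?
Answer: 96653/78 ≈ 1239.1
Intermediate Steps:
h(a) = (161 + a)/(a + 2*a²) (h(a) = (161 + a)/(a + a*(2*a)) = (161 + a)/(a + 2*a²))
h(c(-6)) - 1*(-1237) = (161 - 1*(-6))/(((-1*(-6)))*(1 + 2*(-1*(-6)))) - 1*(-1237) = (161 + 6)/(6*(1 + 2*6)) + 1237 = (⅙)*167/(1 + 12) + 1237 = (⅙)*167/13 + 1237 = (⅙)*(1/13)*167 + 1237 = 167/78 + 1237 = 96653/78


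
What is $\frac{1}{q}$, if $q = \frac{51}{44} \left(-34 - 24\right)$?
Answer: $- \frac{22}{1479} \approx -0.014875$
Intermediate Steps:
$q = - \frac{1479}{22}$ ($q = 51 \cdot \frac{1}{44} \left(-58\right) = \frac{51}{44} \left(-58\right) = - \frac{1479}{22} \approx -67.227$)
$\frac{1}{q} = \frac{1}{- \frac{1479}{22}} = - \frac{22}{1479}$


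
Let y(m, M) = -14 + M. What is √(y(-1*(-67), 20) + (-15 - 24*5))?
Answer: I*√129 ≈ 11.358*I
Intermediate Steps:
√(y(-1*(-67), 20) + (-15 - 24*5)) = √((-14 + 20) + (-15 - 24*5)) = √(6 + (-15 - 120)) = √(6 - 135) = √(-129) = I*√129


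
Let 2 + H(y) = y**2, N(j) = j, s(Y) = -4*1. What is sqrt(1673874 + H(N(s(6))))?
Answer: 68*sqrt(362) ≈ 1293.8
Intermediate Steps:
s(Y) = -4
H(y) = -2 + y**2
sqrt(1673874 + H(N(s(6)))) = sqrt(1673874 + (-2 + (-4)**2)) = sqrt(1673874 + (-2 + 16)) = sqrt(1673874 + 14) = sqrt(1673888) = 68*sqrt(362)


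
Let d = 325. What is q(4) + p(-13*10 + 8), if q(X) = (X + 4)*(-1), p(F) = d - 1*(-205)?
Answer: 522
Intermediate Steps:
p(F) = 530 (p(F) = 325 - 1*(-205) = 325 + 205 = 530)
q(X) = -4 - X (q(X) = (4 + X)*(-1) = -4 - X)
q(4) + p(-13*10 + 8) = (-4 - 1*4) + 530 = (-4 - 4) + 530 = -8 + 530 = 522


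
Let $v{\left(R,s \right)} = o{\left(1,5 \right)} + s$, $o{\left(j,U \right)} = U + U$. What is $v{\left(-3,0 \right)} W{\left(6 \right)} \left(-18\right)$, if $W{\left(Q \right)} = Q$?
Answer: $-1080$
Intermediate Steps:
$o{\left(j,U \right)} = 2 U$
$v{\left(R,s \right)} = 10 + s$ ($v{\left(R,s \right)} = 2 \cdot 5 + s = 10 + s$)
$v{\left(-3,0 \right)} W{\left(6 \right)} \left(-18\right) = \left(10 + 0\right) 6 \left(-18\right) = 10 \cdot 6 \left(-18\right) = 60 \left(-18\right) = -1080$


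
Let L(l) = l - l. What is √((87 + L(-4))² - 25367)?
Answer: I*√17798 ≈ 133.41*I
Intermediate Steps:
L(l) = 0
√((87 + L(-4))² - 25367) = √((87 + 0)² - 25367) = √(87² - 25367) = √(7569 - 25367) = √(-17798) = I*√17798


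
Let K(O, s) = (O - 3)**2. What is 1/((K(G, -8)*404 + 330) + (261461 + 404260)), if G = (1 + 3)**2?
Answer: 1/734327 ≈ 1.3618e-6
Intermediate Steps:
G = 16 (G = 4**2 = 16)
K(O, s) = (-3 + O)**2
1/((K(G, -8)*404 + 330) + (261461 + 404260)) = 1/(((-3 + 16)**2*404 + 330) + (261461 + 404260)) = 1/((13**2*404 + 330) + 665721) = 1/((169*404 + 330) + 665721) = 1/((68276 + 330) + 665721) = 1/(68606 + 665721) = 1/734327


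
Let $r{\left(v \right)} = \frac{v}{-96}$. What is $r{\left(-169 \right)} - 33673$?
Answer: $- \frac{3232439}{96} \approx -33671.0$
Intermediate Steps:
$r{\left(v \right)} = - \frac{v}{96}$ ($r{\left(v \right)} = v \left(- \frac{1}{96}\right) = - \frac{v}{96}$)
$r{\left(-169 \right)} - 33673 = \left(- \frac{1}{96}\right) \left(-169\right) - 33673 = \frac{169}{96} - 33673 = - \frac{3232439}{96}$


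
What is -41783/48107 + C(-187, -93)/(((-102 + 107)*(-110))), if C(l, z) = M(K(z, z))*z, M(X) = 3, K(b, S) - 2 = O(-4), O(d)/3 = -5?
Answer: -9558797/26458850 ≈ -0.36127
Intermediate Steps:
O(d) = -15 (O(d) = 3*(-5) = -15)
K(b, S) = -13 (K(b, S) = 2 - 15 = -13)
C(l, z) = 3*z
-41783/48107 + C(-187, -93)/(((-102 + 107)*(-110))) = -41783/48107 + (3*(-93))/(((-102 + 107)*(-110))) = -41783*1/48107 - 279/(5*(-110)) = -41783/48107 - 279/(-550) = -41783/48107 - 279*(-1/550) = -41783/48107 + 279/550 = -9558797/26458850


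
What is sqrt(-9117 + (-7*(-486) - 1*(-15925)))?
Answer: sqrt(10210) ≈ 101.04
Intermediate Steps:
sqrt(-9117 + (-7*(-486) - 1*(-15925))) = sqrt(-9117 + (3402 + 15925)) = sqrt(-9117 + 19327) = sqrt(10210)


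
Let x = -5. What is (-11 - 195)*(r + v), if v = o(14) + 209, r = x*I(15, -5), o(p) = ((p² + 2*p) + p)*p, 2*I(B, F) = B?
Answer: -721721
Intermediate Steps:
I(B, F) = B/2
o(p) = p*(p² + 3*p) (o(p) = (p² + 3*p)*p = p*(p² + 3*p))
r = -75/2 (r = -5*15/2 = -75/2 ≈ -37.500)
v = 3541 (v = 14²*(3 + 14) + 209 = 196*17 + 209 = 3332 + 209 = 3541)
(-11 - 195)*(r + v) = (-11 - 195)*(-75/2 + 3541) = -206*7007/2 = -721721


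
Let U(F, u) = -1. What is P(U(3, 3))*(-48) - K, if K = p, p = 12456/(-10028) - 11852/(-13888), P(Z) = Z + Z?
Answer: 838996751/8704304 ≈ 96.389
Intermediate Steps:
P(Z) = 2*Z
p = -3383567/8704304 (p = 12456*(-1/10028) - 11852*(-1/13888) = -3114/2507 + 2963/3472 = -3383567/8704304 ≈ -0.38872)
K = -3383567/8704304 ≈ -0.38872
P(U(3, 3))*(-48) - K = (2*(-1))*(-48) - 1*(-3383567/8704304) = -2*(-48) + 3383567/8704304 = 96 + 3383567/8704304 = 838996751/8704304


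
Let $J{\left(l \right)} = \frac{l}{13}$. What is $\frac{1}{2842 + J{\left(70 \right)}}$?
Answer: $\frac{13}{37016} \approx 0.0003512$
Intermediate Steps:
$J{\left(l \right)} = \frac{l}{13}$ ($J{\left(l \right)} = l \frac{1}{13} = \frac{l}{13}$)
$\frac{1}{2842 + J{\left(70 \right)}} = \frac{1}{2842 + \frac{1}{13} \cdot 70} = \frac{1}{2842 + \frac{70}{13}} = \frac{1}{\frac{37016}{13}} = \frac{13}{37016}$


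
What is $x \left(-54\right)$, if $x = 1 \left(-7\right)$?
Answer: $378$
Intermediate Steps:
$x = -7$
$x \left(-54\right) = \left(-7\right) \left(-54\right) = 378$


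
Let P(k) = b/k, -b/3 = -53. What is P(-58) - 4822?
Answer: -279835/58 ≈ -4824.7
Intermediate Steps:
b = 159 (b = -3*(-53) = 159)
P(k) = 159/k
P(-58) - 4822 = 159/(-58) - 4822 = 159*(-1/58) - 4822 = -159/58 - 4822 = -279835/58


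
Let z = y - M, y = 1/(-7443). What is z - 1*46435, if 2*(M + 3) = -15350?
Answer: -288468352/7443 ≈ -38757.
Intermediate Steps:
M = -7678 (M = -3 + (½)*(-15350) = -3 - 7675 = -7678)
y = -1/7443 ≈ -0.00013435
z = 57147353/7443 (z = -1/7443 - 1*(-7678) = -1/7443 + 7678 = 57147353/7443 ≈ 7678.0)
z - 1*46435 = 57147353/7443 - 1*46435 = 57147353/7443 - 46435 = -288468352/7443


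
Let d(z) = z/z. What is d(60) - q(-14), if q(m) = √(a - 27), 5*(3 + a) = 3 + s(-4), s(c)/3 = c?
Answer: 1 - I*√795/5 ≈ 1.0 - 5.6392*I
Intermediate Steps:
d(z) = 1
s(c) = 3*c
a = -24/5 (a = -3 + (3 + 3*(-4))/5 = -3 + (3 - 12)/5 = -3 + (⅕)*(-9) = -3 - 9/5 = -24/5 ≈ -4.8000)
q(m) = I*√795/5 (q(m) = √(-24/5 - 27) = √(-159/5) = I*√795/5)
d(60) - q(-14) = 1 - I*√795/5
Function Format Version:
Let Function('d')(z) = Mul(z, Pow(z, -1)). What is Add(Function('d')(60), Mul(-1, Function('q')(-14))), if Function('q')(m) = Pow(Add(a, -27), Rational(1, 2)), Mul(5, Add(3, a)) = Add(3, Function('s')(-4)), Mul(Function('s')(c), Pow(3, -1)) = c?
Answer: Add(1, Mul(Rational(-1, 5), I, Pow(795, Rational(1, 2)))) ≈ Add(1.0000, Mul(-5.6392, I))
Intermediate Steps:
Function('d')(z) = 1
Function('s')(c) = Mul(3, c)
a = Rational(-24, 5) (a = Add(-3, Mul(Rational(1, 5), Add(3, Mul(3, -4)))) = Add(-3, Mul(Rational(1, 5), Add(3, -12))) = Add(-3, Mul(Rational(1, 5), -9)) = Add(-3, Rational(-9, 5)) = Rational(-24, 5) ≈ -4.8000)
Function('q')(m) = Mul(Rational(1, 5), I, Pow(795, Rational(1, 2))) (Function('q')(m) = Pow(Add(Rational(-24, 5), -27), Rational(1, 2)) = Pow(Rational(-159, 5), Rational(1, 2)) = Mul(Rational(1, 5), I, Pow(795, Rational(1, 2))))
Add(Function('d')(60), Mul(-1, Function('q')(-14))) = Add(1, Mul(-1, Mul(Rational(1, 5), I, Pow(795, Rational(1, 2))))) = Add(1, Mul(Rational(-1, 5), I, Pow(795, Rational(1, 2))))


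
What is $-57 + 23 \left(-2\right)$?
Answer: $-103$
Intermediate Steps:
$-57 + 23 \left(-2\right) = -57 - 46 = -103$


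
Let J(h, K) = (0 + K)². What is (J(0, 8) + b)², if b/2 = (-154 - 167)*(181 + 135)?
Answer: 41131084864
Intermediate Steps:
J(h, K) = K²
b = -202872 (b = 2*((-154 - 167)*(181 + 135)) = 2*(-321*316) = 2*(-101436) = -202872)
(J(0, 8) + b)² = (8² - 202872)² = (64 - 202872)² = (-202808)² = 41131084864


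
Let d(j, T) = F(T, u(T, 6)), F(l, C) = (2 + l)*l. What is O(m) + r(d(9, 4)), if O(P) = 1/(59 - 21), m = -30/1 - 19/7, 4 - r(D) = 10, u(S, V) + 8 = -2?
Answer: -227/38 ≈ -5.9737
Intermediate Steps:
u(S, V) = -10 (u(S, V) = -8 - 2 = -10)
F(l, C) = l*(2 + l)
d(j, T) = T*(2 + T)
r(D) = -6 (r(D) = 4 - 1*10 = 4 - 10 = -6)
m = -229/7 (m = -30*1 - 19*⅐ = -30 - 19/7 = -229/7 ≈ -32.714)
O(P) = 1/38
O(m) + r(d(9, 4)) = 1/38 - 6 = -227/38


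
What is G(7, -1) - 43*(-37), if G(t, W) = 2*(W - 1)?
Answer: 1587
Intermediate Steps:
G(t, W) = -2 + 2*W (G(t, W) = 2*(-1 + W) = -2 + 2*W)
G(7, -1) - 43*(-37) = (-2 + 2*(-1)) - 43*(-37) = (-2 - 2) + 1591 = -4 + 1591 = 1587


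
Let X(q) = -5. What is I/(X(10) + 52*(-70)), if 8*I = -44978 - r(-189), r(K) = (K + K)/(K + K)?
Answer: 14993/9720 ≈ 1.5425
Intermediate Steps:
r(K) = 1 (r(K) = (2*K)/((2*K)) = (2*K)*(1/(2*K)) = 1)
I = -44979/8 (I = (-44978 - 1*1)/8 = (-44978 - 1)/8 = (1/8)*(-44979) = -44979/8 ≈ -5622.4)
I/(X(10) + 52*(-70)) = -44979/(8*(-5 + 52*(-70))) = -44979/(8*(-5 - 3640)) = -44979/8/(-3645) = -44979/8*(-1/3645) = 14993/9720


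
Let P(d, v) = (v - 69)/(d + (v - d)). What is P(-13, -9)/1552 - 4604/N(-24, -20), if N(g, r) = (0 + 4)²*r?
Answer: 335071/23280 ≈ 14.393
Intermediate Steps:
N(g, r) = 16*r (N(g, r) = 4²*r = 16*r)
P(d, v) = (-69 + v)/v
P(-13, -9)/1552 - 4604/N(-24, -20) = ((-69 - 9)/(-9))/1552 - 4604/(16*(-20)) = -⅑*(-78)*(1/1552) - 4604/(-320) = (26/3)*(1/1552) - 4604*(-1/320) = 13/2328 + 1151/80 = 335071/23280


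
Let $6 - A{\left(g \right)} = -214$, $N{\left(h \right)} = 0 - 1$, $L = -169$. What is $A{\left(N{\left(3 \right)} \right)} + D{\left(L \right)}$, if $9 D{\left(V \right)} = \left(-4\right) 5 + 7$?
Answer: $\frac{1967}{9} \approx 218.56$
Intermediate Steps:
$N{\left(h \right)} = -1$ ($N{\left(h \right)} = 0 - 1 = -1$)
$D{\left(V \right)} = - \frac{13}{9}$ ($D{\left(V \right)} = \frac{\left(-4\right) 5 + 7}{9} = \frac{-20 + 7}{9} = \frac{1}{9} \left(-13\right) = - \frac{13}{9}$)
$A{\left(g \right)} = 220$ ($A{\left(g \right)} = 6 - -214 = 6 + 214 = 220$)
$A{\left(N{\left(3 \right)} \right)} + D{\left(L \right)} = 220 - \frac{13}{9} = \frac{1967}{9}$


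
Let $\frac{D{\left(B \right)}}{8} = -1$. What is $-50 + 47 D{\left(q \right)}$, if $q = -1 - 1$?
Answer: $-426$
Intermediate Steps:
$q = -2$
$D{\left(B \right)} = -8$ ($D{\left(B \right)} = 8 \left(-1\right) = -8$)
$-50 + 47 D{\left(q \right)} = -50 + 47 \left(-8\right) = -50 - 376 = -426$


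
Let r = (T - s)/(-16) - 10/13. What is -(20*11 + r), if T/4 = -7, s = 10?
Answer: -23047/104 ≈ -221.61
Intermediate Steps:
T = -28 (T = 4*(-7) = -28)
r = 167/104 (r = (-28 - 1*10)/(-16) - 10/13 = (-28 - 10)*(-1/16) - 10*1/13 = -38*(-1/16) - 10/13 = 19/8 - 10/13 = 167/104 ≈ 1.6058)
-(20*11 + r) = -(20*11 + 167/104) = -(220 + 167/104) = -1*23047/104 = -23047/104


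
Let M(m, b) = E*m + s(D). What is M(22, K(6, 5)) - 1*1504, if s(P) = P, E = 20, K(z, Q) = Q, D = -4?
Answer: -1068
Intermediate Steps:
M(m, b) = -4 + 20*m (M(m, b) = 20*m - 4 = -4 + 20*m)
M(22, K(6, 5)) - 1*1504 = (-4 + 20*22) - 1*1504 = (-4 + 440) - 1504 = 436 - 1504 = -1068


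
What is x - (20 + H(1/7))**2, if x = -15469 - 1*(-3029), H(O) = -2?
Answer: -12764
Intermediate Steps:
x = -12440 (x = -15469 + 3029 = -12440)
x - (20 + H(1/7))**2 = -12440 - (20 - 2)**2 = -12440 - 1*18**2 = -12440 - 1*324 = -12440 - 324 = -12764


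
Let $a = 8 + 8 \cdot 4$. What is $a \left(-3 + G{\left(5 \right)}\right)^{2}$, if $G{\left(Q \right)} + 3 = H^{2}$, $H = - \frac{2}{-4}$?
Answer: $\frac{2645}{2} \approx 1322.5$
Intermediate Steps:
$H = \frac{1}{2}$ ($H = \left(-2\right) \left(- \frac{1}{4}\right) = \frac{1}{2} \approx 0.5$)
$G{\left(Q \right)} = - \frac{11}{4}$ ($G{\left(Q \right)} = -3 + \left(\frac{1}{2}\right)^{2} = -3 + \frac{1}{4} = - \frac{11}{4}$)
$a = 40$ ($a = 8 + 32 = 40$)
$a \left(-3 + G{\left(5 \right)}\right)^{2} = 40 \left(-3 - \frac{11}{4}\right)^{2} = 40 \left(- \frac{23}{4}\right)^{2} = 40 \cdot \frac{529}{16} = \frac{2645}{2}$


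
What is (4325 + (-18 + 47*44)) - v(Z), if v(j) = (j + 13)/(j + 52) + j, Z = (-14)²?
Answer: 1532183/248 ≈ 6178.2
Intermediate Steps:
Z = 196
v(j) = j + (13 + j)/(52 + j) (v(j) = (13 + j)/(52 + j) + j = j + (13 + j)/(52 + j))
(4325 + (-18 + 47*44)) - v(Z) = (4325 + (-18 + 47*44)) - (13 + 196² + 53*196)/(52 + 196) = (4325 + (-18 + 2068)) - (13 + 38416 + 10388)/248 = (4325 + 2050) - 48817/248 = 6375 - 1*48817/248 = 6375 - 48817/248 = 1532183/248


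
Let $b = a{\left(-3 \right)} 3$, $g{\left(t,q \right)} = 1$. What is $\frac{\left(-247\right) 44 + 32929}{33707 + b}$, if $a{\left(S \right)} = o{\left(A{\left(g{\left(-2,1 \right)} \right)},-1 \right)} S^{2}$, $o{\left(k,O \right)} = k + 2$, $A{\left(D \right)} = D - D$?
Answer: $\frac{1697}{2597} \approx 0.65345$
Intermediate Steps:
$A{\left(D \right)} = 0$
$o{\left(k,O \right)} = 2 + k$
$a{\left(S \right)} = 2 S^{2}$ ($a{\left(S \right)} = \left(2 + 0\right) S^{2} = 2 S^{2}$)
$b = 54$ ($b = 2 \left(-3\right)^{2} \cdot 3 = 2 \cdot 9 \cdot 3 = 18 \cdot 3 = 54$)
$\frac{\left(-247\right) 44 + 32929}{33707 + b} = \frac{\left(-247\right) 44 + 32929}{33707 + 54} = \frac{-10868 + 32929}{33761} = 22061 \cdot \frac{1}{33761} = \frac{1697}{2597}$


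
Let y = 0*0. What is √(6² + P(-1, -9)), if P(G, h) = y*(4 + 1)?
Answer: 6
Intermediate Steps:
y = 0
P(G, h) = 0 (P(G, h) = 0*(4 + 1) = 0*5 = 0)
√(6² + P(-1, -9)) = √(6² + 0) = √(36 + 0) = √36 = 6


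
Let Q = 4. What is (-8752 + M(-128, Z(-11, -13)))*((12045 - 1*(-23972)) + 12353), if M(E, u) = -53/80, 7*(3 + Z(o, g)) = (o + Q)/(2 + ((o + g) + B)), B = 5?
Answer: -3386930281/8 ≈ -4.2337e+8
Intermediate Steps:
Z(o, g) = -3 + (4 + o)/(7*(7 + g + o)) (Z(o, g) = -3 + ((o + 4)/(2 + ((o + g) + 5)))/7 = -3 + ((4 + o)/(2 + ((g + o) + 5)))/7 = -3 + ((4 + o)/(2 + (5 + g + o)))/7 = -3 + ((4 + o)/(7 + g + o))/7 = -3 + (4 + o)/(7*(7 + g + o)))
M(E, u) = -53/80 (M(E, u) = -53*1/80 = -53/80)
(-8752 + M(-128, Z(-11, -13)))*((12045 - 1*(-23972)) + 12353) = (-8752 - 53/80)*((12045 - 1*(-23972)) + 12353) = -700213*((12045 + 23972) + 12353)/80 = -700213*(36017 + 12353)/80 = -700213/80*48370 = -3386930281/8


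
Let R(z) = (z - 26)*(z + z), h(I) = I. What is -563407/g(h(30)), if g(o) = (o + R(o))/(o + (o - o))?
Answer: -563407/9 ≈ -62601.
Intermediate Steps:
R(z) = 2*z*(-26 + z) (R(z) = (-26 + z)*(2*z) = 2*z*(-26 + z))
g(o) = (o + 2*o*(-26 + o))/o (g(o) = (o + 2*o*(-26 + o))/(o + (o - o)) = (o + 2*o*(-26 + o))/(o + 0) = (o + 2*o*(-26 + o))/o)
-563407/g(h(30)) = -563407/(-51 + 2*30) = -563407/(-51 + 60) = -563407/9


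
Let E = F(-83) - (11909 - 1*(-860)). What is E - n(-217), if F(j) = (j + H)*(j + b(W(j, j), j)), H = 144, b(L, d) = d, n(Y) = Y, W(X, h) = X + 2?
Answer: -22678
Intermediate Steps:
W(X, h) = 2 + X
F(j) = 2*j*(144 + j) (F(j) = (j + 144)*(j + j) = (144 + j)*(2*j) = 2*j*(144 + j))
E = -22895 (E = 2*(-83)*(144 - 83) - (11909 - 1*(-860)) = 2*(-83)*61 - (11909 + 860) = -10126 - 1*12769 = -10126 - 12769 = -22895)
E - n(-217) = -22895 - 1*(-217) = -22895 + 217 = -22678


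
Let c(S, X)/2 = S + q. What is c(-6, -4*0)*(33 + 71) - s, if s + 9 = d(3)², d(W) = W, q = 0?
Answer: -1248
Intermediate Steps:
c(S, X) = 2*S (c(S, X) = 2*(S + 0) = 2*S)
s = 0 (s = -9 + 3² = -9 + 9 = 0)
c(-6, -4*0)*(33 + 71) - s = (2*(-6))*(33 + 71) - 1*0 = -12*104 + 0 = -1248 + 0 = -1248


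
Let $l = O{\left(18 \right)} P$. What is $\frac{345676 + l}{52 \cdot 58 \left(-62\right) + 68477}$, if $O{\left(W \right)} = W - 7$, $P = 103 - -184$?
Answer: $- \frac{348833}{118515} \approx -2.9434$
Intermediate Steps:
$P = 287$ ($P = 103 + 184 = 287$)
$O{\left(W \right)} = -7 + W$
$l = 3157$ ($l = \left(-7 + 18\right) 287 = 11 \cdot 287 = 3157$)
$\frac{345676 + l}{52 \cdot 58 \left(-62\right) + 68477} = \frac{345676 + 3157}{52 \cdot 58 \left(-62\right) + 68477} = \frac{348833}{3016 \left(-62\right) + 68477} = \frac{348833}{-186992 + 68477} = \frac{348833}{-118515} = 348833 \left(- \frac{1}{118515}\right) = - \frac{348833}{118515}$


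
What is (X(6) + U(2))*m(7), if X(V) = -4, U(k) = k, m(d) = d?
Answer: -14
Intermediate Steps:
(X(6) + U(2))*m(7) = (-4 + 2)*7 = -2*7 = -14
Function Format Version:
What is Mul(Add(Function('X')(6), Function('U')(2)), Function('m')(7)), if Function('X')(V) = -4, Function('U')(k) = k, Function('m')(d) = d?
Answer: -14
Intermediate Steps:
Mul(Add(Function('X')(6), Function('U')(2)), Function('m')(7)) = Mul(Add(-4, 2), 7) = Mul(-2, 7) = -14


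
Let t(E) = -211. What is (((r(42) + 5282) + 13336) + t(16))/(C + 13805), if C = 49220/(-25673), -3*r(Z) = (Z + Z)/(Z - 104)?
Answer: 14649809663/10985362895 ≈ 1.3336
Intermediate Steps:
r(Z) = -2*Z/(3*(-104 + Z)) (r(Z) = -(Z + Z)/(3*(Z - 104)) = -2*Z/(3*(-104 + Z)))
C = -49220/25673 (C = 49220*(-1/25673) = -49220/25673 ≈ -1.9172)
(((r(42) + 5282) + 13336) + t(16))/(C + 13805) = (((-2*42/(-312 + 3*42) + 5282) + 13336) - 211)/(-49220/25673 + 13805) = (((-2*42/(-312 + 126) + 5282) + 13336) - 211)/(354366545/25673) = (((-2*42/(-186) + 5282) + 13336) - 211)*(25673/354366545) = (((-2*42*(-1/186) + 5282) + 13336) - 211)*(25673/354366545) = (((14/31 + 5282) + 13336) - 211)*(25673/354366545) = ((163756/31 + 13336) - 211)*(25673/354366545) = (577172/31 - 211)*(25673/354366545) = (570631/31)*(25673/354366545) = 14649809663/10985362895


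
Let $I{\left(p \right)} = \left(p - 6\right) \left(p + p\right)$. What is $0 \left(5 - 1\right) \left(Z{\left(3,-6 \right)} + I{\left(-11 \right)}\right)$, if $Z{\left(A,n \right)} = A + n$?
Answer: $0$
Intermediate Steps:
$I{\left(p \right)} = 2 p \left(-6 + p\right)$ ($I{\left(p \right)} = \left(-6 + p\right) 2 p = 2 p \left(-6 + p\right)$)
$0 \left(5 - 1\right) \left(Z{\left(3,-6 \right)} + I{\left(-11 \right)}\right) = 0 \left(5 - 1\right) \left(\left(3 - 6\right) + 2 \left(-11\right) \left(-6 - 11\right)\right) = 0 \cdot 4 \left(-3 + 2 \left(-11\right) \left(-17\right)\right) = 0 \left(-3 + 374\right) = 0 \cdot 371 = 0$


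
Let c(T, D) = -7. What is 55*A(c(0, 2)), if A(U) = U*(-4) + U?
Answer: 1155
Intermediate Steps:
A(U) = -3*U (A(U) = -4*U + U = -3*U)
55*A(c(0, 2)) = 55*(-3*(-7)) = 55*21 = 1155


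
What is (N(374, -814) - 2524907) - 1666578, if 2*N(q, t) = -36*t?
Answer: -4176833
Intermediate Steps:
N(q, t) = -18*t (N(q, t) = (-36*t)/2 = -18*t)
(N(374, -814) - 2524907) - 1666578 = (-18*(-814) - 2524907) - 1666578 = (14652 - 2524907) - 1666578 = -2510255 - 1666578 = -4176833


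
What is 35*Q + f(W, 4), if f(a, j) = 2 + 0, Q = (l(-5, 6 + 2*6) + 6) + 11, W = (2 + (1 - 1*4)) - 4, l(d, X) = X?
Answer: 1227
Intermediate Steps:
W = -5 (W = (2 + (1 - 4)) - 4 = (2 - 3) - 4 = -1 - 4 = -5)
Q = 35 (Q = ((6 + 2*6) + 6) + 11 = ((6 + 12) + 6) + 11 = (18 + 6) + 11 = 24 + 11 = 35)
f(a, j) = 2
35*Q + f(W, 4) = 35*35 + 2 = 1225 + 2 = 1227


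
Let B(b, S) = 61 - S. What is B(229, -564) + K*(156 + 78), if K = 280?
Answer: 66145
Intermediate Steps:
B(229, -564) + K*(156 + 78) = (61 - 1*(-564)) + 280*(156 + 78) = (61 + 564) + 280*234 = 625 + 65520 = 66145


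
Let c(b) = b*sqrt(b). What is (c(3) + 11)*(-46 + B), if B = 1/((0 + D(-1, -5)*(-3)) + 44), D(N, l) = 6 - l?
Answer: -505 - 1515*sqrt(3)/11 ≈ -743.55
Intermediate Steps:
c(b) = b**(3/2)
B = 1/11 (B = 1/((0 + (6 - 1*(-5))*(-3)) + 44) = 1/((0 + (6 + 5)*(-3)) + 44) = 1/((0 + 11*(-3)) + 44) = 1/((0 - 33) + 44) = 1/(-33 + 44) = 1/11 ≈ 0.090909)
(c(3) + 11)*(-46 + B) = (3**(3/2) + 11)*(-46 + 1/11) = (3*sqrt(3) + 11)*(-505/11) = (11 + 3*sqrt(3))*(-505/11) = -505 - 1515*sqrt(3)/11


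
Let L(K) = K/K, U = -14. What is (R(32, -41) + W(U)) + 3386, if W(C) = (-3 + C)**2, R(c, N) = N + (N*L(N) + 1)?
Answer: 3594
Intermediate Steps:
L(K) = 1
R(c, N) = 1 + 2*N (R(c, N) = N + (N*1 + 1) = N + (N + 1) = N + (1 + N) = 1 + 2*N)
(R(32, -41) + W(U)) + 3386 = ((1 + 2*(-41)) + (-3 - 14)**2) + 3386 = ((1 - 82) + (-17)**2) + 3386 = (-81 + 289) + 3386 = 208 + 3386 = 3594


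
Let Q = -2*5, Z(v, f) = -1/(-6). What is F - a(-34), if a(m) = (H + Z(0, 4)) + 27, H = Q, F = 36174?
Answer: 216941/6 ≈ 36157.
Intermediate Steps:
Z(v, f) = ⅙ (Z(v, f) = -1*(-⅙) = ⅙)
Q = -10
H = -10
a(m) = 103/6 (a(m) = (-10 + ⅙) + 27 = -59/6 + 27 = 103/6)
F - a(-34) = 36174 - 1*103/6 = 36174 - 103/6 = 216941/6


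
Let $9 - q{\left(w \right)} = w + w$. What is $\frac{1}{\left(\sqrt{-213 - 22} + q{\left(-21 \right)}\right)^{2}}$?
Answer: $\frac{1}{\left(51 + i \sqrt{235}\right)^{2}} \approx 0.00029417 - 0.00019441 i$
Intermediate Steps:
$q{\left(w \right)} = 9 - 2 w$ ($q{\left(w \right)} = 9 - \left(w + w\right) = 9 - 2 w$)
$\frac{1}{\left(\sqrt{-213 - 22} + q{\left(-21 \right)}\right)^{2}} = \frac{1}{\left(\sqrt{-213 - 22} + \left(9 - -42\right)\right)^{2}} = \frac{1}{\left(\sqrt{-235} + \left(9 + 42\right)\right)^{2}} = \frac{1}{\left(i \sqrt{235} + 51\right)^{2}} = \frac{1}{\left(51 + i \sqrt{235}\right)^{2}}$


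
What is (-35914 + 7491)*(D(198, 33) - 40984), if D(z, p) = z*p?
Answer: 979172350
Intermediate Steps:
D(z, p) = p*z
(-35914 + 7491)*(D(198, 33) - 40984) = (-35914 + 7491)*(33*198 - 40984) = -28423*(6534 - 40984) = -28423*(-34450) = 979172350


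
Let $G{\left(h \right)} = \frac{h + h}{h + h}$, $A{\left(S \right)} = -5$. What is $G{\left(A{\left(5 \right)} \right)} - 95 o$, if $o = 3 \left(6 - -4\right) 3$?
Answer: $-8549$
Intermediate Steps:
$G{\left(h \right)} = 1$ ($G{\left(h \right)} = \frac{2 h}{2 h} = 2 h \frac{1}{2 h} = 1$)
$o = 90$ ($o = 3 \left(6 + 4\right) 3 = 3 \cdot 10 \cdot 3 = 30 \cdot 3 = 90$)
$G{\left(A{\left(5 \right)} \right)} - 95 o = 1 - 8550 = -8549$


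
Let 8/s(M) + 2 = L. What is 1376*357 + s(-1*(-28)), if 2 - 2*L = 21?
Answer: 11298320/23 ≈ 4.9123e+5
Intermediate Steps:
L = -19/2 (L = 1 - ½*21 = 1 - 21/2 = -19/2 ≈ -9.5000)
s(M) = -16/23 (s(M) = 8/(-2 - 19/2) = 8/(-23/2) = 8*(-2/23) = -16/23)
1376*357 + s(-1*(-28)) = 1376*357 - 16/23 = 491232 - 16/23 = 11298320/23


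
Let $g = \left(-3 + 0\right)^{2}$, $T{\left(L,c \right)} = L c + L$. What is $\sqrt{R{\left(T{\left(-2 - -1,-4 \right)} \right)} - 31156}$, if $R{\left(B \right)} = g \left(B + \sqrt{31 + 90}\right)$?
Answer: $i \sqrt{31030} \approx 176.15 i$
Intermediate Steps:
$T{\left(L,c \right)} = L + L c$
$g = 9$ ($g = \left(-3\right)^{2} = 9$)
$R{\left(B \right)} = 99 + 9 B$ ($R{\left(B \right)} = 9 \left(B + \sqrt{31 + 90}\right) = 9 \left(B + \sqrt{121}\right) = 9 \left(B + 11\right) = 9 \left(11 + B\right) = 99 + 9 B$)
$\sqrt{R{\left(T{\left(-2 - -1,-4 \right)} \right)} - 31156} = \sqrt{\left(99 + 9 \left(-2 - -1\right) \left(1 - 4\right)\right) - 31156} = \sqrt{\left(99 + 9 \left(-2 + 1\right) \left(-3\right)\right) - 31156} = \sqrt{\left(99 + 9 \left(\left(-1\right) \left(-3\right)\right)\right) - 31156} = \sqrt{\left(99 + 9 \cdot 3\right) - 31156} = \sqrt{\left(99 + 27\right) - 31156} = \sqrt{126 - 31156} = \sqrt{-31030} = i \sqrt{31030}$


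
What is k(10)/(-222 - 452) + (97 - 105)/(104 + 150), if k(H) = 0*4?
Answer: -4/127 ≈ -0.031496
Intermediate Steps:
k(H) = 0
k(10)/(-222 - 452) + (97 - 105)/(104 + 150) = 0/(-222 - 452) + (97 - 105)/(104 + 150) = 0/(-674) - 8/254 = -1/674*0 - 8*1/254 = 0 - 4/127 = -4/127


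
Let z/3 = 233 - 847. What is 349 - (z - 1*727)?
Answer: 2918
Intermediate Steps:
z = -1842 (z = 3*(233 - 847) = 3*(-614) = -1842)
349 - (z - 1*727) = 349 - (-1842 - 1*727) = 349 - (-1842 - 727) = 349 - 1*(-2569) = 349 + 2569 = 2918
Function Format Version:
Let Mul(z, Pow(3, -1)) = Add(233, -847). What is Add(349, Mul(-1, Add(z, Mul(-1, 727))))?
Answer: 2918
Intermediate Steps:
z = -1842 (z = Mul(3, Add(233, -847)) = Mul(3, -614) = -1842)
Add(349, Mul(-1, Add(z, Mul(-1, 727)))) = Add(349, Mul(-1, Add(-1842, Mul(-1, 727)))) = Add(349, Mul(-1, Add(-1842, -727))) = Add(349, Mul(-1, -2569)) = Add(349, 2569) = 2918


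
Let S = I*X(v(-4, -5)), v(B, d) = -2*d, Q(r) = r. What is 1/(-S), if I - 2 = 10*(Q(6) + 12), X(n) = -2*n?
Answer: 1/3640 ≈ 0.00027473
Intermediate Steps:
I = 182 (I = 2 + 10*(6 + 12) = 2 + 10*18 = 2 + 180 = 182)
S = -3640 (S = 182*(-(-4)*(-5)) = 182*(-2*10) = 182*(-20) = -3640)
1/(-S) = 1/(-1*(-3640)) = 1/3640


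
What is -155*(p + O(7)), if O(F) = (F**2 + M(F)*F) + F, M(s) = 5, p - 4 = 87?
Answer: -28210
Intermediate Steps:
p = 91 (p = 4 + 87 = 91)
O(F) = F**2 + 6*F (O(F) = (F**2 + 5*F) + F = F**2 + 6*F)
-155*(p + O(7)) = -155*(91 + 7*(6 + 7)) = -155*(91 + 7*13) = -155*(91 + 91) = -155*182 = -28210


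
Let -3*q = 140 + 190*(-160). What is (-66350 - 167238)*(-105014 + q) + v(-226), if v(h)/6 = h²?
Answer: 66522577184/3 ≈ 2.2174e+10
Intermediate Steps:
q = 30260/3 (q = -(140 + 190*(-160))/3 = -(140 - 30400)/3 = -⅓*(-30260) = 30260/3 ≈ 10087.)
v(h) = 6*h²
(-66350 - 167238)*(-105014 + q) + v(-226) = (-66350 - 167238)*(-105014 + 30260/3) + 6*(-226)² = -233588*(-284782/3) + 6*51076 = 66521657816/3 + 306456 = 66522577184/3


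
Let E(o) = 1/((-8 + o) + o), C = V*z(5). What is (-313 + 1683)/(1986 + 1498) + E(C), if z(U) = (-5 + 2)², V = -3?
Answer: 10182/27001 ≈ 0.37710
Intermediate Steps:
z(U) = 9 (z(U) = (-3)² = 9)
C = -27 (C = -3*9 = -27)
E(o) = 1/(-8 + 2*o)
(-313 + 1683)/(1986 + 1498) + E(C) = (-313 + 1683)/(1986 + 1498) + 1/(2*(-4 - 27)) = 1370/3484 + (½)/(-31) = 1370*(1/3484) + (½)*(-1/31) = 685/1742 - 1/62 = 10182/27001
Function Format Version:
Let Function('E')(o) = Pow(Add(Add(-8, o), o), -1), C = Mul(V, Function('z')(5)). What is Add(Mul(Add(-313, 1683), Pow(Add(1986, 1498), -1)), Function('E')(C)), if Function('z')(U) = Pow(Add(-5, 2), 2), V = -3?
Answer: Rational(10182, 27001) ≈ 0.37710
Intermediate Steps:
Function('z')(U) = 9 (Function('z')(U) = Pow(-3, 2) = 9)
C = -27 (C = Mul(-3, 9) = -27)
Function('E')(o) = Pow(Add(-8, Mul(2, o)), -1)
Add(Mul(Add(-313, 1683), Pow(Add(1986, 1498), -1)), Function('E')(C)) = Add(Mul(Add(-313, 1683), Pow(Add(1986, 1498), -1)), Mul(Rational(1, 2), Pow(Add(-4, -27), -1))) = Add(Mul(1370, Pow(3484, -1)), Mul(Rational(1, 2), Pow(-31, -1))) = Add(Mul(1370, Rational(1, 3484)), Mul(Rational(1, 2), Rational(-1, 31))) = Add(Rational(685, 1742), Rational(-1, 62)) = Rational(10182, 27001)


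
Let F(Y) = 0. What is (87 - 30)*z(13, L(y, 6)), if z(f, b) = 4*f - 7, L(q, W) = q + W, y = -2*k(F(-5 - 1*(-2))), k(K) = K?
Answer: 2565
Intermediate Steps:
y = 0 (y = -2*0 = 0)
L(q, W) = W + q
z(f, b) = -7 + 4*f
(87 - 30)*z(13, L(y, 6)) = (87 - 30)*(-7 + 4*13) = 57*(-7 + 52) = 57*45 = 2565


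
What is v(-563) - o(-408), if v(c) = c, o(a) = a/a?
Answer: -564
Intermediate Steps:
o(a) = 1
v(-563) - o(-408) = -563 - 1*1 = -563 - 1 = -564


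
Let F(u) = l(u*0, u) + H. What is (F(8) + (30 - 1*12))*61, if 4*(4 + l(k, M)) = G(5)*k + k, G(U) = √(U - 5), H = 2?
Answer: 976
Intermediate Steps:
G(U) = √(-5 + U)
l(k, M) = -4 + k/4 (l(k, M) = -4 + (√(-5 + 5)*k + k)/4 = -4 + (√0*k + k)/4 = -4 + (0*k + k)/4 = -4 + (0 + k)/4 = -4 + k/4)
F(u) = -2 (F(u) = (-4 + (u*0)/4) + 2 = (-4 + (¼)*0) + 2 = (-4 + 0) + 2 = -4 + 2 = -2)
(F(8) + (30 - 1*12))*61 = (-2 + (30 - 1*12))*61 = (-2 + (30 - 12))*61 = (-2 + 18)*61 = 16*61 = 976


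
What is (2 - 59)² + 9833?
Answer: 13082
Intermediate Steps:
(2 - 59)² + 9833 = (-57)² + 9833 = 3249 + 9833 = 13082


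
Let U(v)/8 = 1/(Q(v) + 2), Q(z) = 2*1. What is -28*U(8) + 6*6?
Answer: -20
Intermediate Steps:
Q(z) = 2
U(v) = 2 (U(v) = 8/(2 + 2) = 8/4 = 8*(¼) = 2)
-28*U(8) + 6*6 = -28*2 + 6*6 = -56 + 36 = -20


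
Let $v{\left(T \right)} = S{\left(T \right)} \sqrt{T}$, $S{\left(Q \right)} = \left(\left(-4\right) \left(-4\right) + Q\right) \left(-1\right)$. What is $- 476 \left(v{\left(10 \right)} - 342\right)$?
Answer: $162792 + 12376 \sqrt{10} \approx 2.0193 \cdot 10^{5}$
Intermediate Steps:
$S{\left(Q \right)} = -16 - Q$ ($S{\left(Q \right)} = \left(16 + Q\right) \left(-1\right) = -16 - Q$)
$v{\left(T \right)} = \sqrt{T} \left(-16 - T\right)$ ($v{\left(T \right)} = \left(-16 - T\right) \sqrt{T} = \sqrt{T} \left(-16 - T\right)$)
$- 476 \left(v{\left(10 \right)} - 342\right) = - 476 \left(\sqrt{10} \left(-16 - 10\right) - 342\right) = - 476 \left(\sqrt{10} \left(-26\right) - 342\right) = - 476 \left(- 26 \sqrt{10} - 342\right) = - 476 \left(-342 - 26 \sqrt{10}\right) = 162792 + 12376 \sqrt{10}$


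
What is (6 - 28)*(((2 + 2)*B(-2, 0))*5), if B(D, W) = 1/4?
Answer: -110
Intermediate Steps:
B(D, W) = ¼
(6 - 28)*(((2 + 2)*B(-2, 0))*5) = (6 - 28)*(((2 + 2)*(¼))*5) = -22*4*(¼)*5 = -22*5 = -110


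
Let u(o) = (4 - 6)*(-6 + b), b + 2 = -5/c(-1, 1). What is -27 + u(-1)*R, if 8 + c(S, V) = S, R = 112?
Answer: 14765/9 ≈ 1640.6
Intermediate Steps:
c(S, V) = -8 + S
b = -13/9 (b = -2 - 5/(-8 - 1) = -2 - 5/(-9) = -2 - 5*(-⅑) = -2 + 5/9 = -13/9 ≈ -1.4444)
u(o) = 134/9 (u(o) = (4 - 6)*(-6 - 13/9) = -2*(-67/9) = 134/9)
-27 + u(-1)*R = -27 + (134/9)*112 = -27 + 15008/9 = 14765/9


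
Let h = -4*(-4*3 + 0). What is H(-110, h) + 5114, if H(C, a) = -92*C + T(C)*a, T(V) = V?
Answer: 9954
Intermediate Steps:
h = 48 (h = -4*(-12 + 0) = -4*(-12) = 48)
H(C, a) = -92*C + C*a
H(-110, h) + 5114 = -110*(-92 + 48) + 5114 = -110*(-44) + 5114 = 4840 + 5114 = 9954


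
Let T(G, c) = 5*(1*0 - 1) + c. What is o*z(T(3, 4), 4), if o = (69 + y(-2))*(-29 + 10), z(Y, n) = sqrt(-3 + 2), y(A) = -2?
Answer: -1273*I ≈ -1273.0*I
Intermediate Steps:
T(G, c) = -5 + c (T(G, c) = 5*(0 - 1) + c = 5*(-1) + c = -5 + c)
z(Y, n) = I (z(Y, n) = sqrt(-1) = I)
o = -1273 (o = (69 - 2)*(-29 + 10) = 67*(-19) = -1273)
o*z(T(3, 4), 4) = -1273*I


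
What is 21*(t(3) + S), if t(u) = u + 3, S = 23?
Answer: 609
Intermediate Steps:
t(u) = 3 + u
21*(t(3) + S) = 21*((3 + 3) + 23) = 21*(6 + 23) = 21*29 = 609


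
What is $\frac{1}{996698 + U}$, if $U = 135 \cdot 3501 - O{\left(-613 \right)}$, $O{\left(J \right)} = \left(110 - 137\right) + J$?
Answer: $\frac{1}{1469973} \approx 6.8028 \cdot 10^{-7}$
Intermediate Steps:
$O{\left(J \right)} = -27 + J$
$U = 473275$ ($U = 135 \cdot 3501 - \left(-27 - 613\right) = 472635 - -640 = 472635 + 640 = 473275$)
$\frac{1}{996698 + U} = \frac{1}{996698 + 473275} = \frac{1}{1469973}$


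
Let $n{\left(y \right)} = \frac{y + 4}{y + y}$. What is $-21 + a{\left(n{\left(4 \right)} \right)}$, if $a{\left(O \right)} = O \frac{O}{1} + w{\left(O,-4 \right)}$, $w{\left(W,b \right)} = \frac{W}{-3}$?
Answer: $- \frac{61}{3} \approx -20.333$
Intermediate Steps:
$w{\left(W,b \right)} = - \frac{W}{3}$ ($w{\left(W,b \right)} = W \left(- \frac{1}{3}\right) = - \frac{W}{3}$)
$n{\left(y \right)} = \frac{4 + y}{2 y}$
$a{\left(O \right)} = O^{2} - \frac{O}{3}$ ($a{\left(O \right)} = O \frac{O}{1} - \frac{O}{3} = O O 1 - \frac{O}{3} = O O - \frac{O}{3} = O^{2} - \frac{O}{3}$)
$-21 + a{\left(n{\left(4 \right)} \right)} = -21 + \frac{4 + 4}{2 \cdot 4} \left(- \frac{1}{3} + \frac{4 + 4}{2 \cdot 4}\right) = -21 + \frac{1}{2} \cdot \frac{1}{4} \cdot 8 \left(- \frac{1}{3} + \frac{1}{2} \cdot \frac{1}{4} \cdot 8\right) = -21 + 1 \left(- \frac{1}{3} + 1\right) = -21 + 1 \cdot \frac{2}{3} = -21 + \frac{2}{3} = - \frac{61}{3}$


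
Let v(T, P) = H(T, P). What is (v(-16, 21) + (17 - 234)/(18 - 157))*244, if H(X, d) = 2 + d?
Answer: 833016/139 ≈ 5992.9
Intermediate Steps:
v(T, P) = 2 + P
(v(-16, 21) + (17 - 234)/(18 - 157))*244 = ((2 + 21) + (17 - 234)/(18 - 157))*244 = (23 - 217/(-139))*244 = (23 - 217*(-1/139))*244 = (23 + 217/139)*244 = (3414/139)*244 = 833016/139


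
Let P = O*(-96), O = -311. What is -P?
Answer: -29856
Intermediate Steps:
P = 29856 (P = -311*(-96) = 29856)
-P = -1*29856 = -29856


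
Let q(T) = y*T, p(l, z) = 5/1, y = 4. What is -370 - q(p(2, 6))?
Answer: -390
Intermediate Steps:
p(l, z) = 5 (p(l, z) = 5*1 = 5)
q(T) = 4*T
-370 - q(p(2, 6)) = -370 - 4*5 = -370 - 1*20 = -370 - 20 = -390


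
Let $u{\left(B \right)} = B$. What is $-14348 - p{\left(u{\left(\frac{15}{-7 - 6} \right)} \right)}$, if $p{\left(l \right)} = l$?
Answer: $- \frac{186509}{13} \approx -14347.0$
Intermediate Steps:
$-14348 - p{\left(u{\left(\frac{15}{-7 - 6} \right)} \right)} = -14348 - \frac{15}{-7 - 6} = -14348 - \frac{15}{-13} = -14348 - 15 \left(- \frac{1}{13}\right) = -14348 - - \frac{15}{13} = -14348 + \frac{15}{13} = - \frac{186509}{13}$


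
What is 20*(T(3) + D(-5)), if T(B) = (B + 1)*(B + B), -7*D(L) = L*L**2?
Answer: 5860/7 ≈ 837.14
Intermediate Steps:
D(L) = -L**3/7 (D(L) = -L*L**2/7 = -L**3/7)
T(B) = 2*B*(1 + B) (T(B) = (1 + B)*(2*B) = 2*B*(1 + B))
20*(T(3) + D(-5)) = 20*(2*3*(1 + 3) - 1/7*(-5)**3) = 20*(2*3*4 - 1/7*(-125)) = 20*(24 + 125/7) = 20*(293/7) = 5860/7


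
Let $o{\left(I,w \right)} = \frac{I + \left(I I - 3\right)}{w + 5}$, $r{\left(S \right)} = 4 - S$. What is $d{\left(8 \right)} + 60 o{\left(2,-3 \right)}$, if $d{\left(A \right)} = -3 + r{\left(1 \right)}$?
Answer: $90$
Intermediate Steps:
$d{\left(A \right)} = 0$ ($d{\left(A \right)} = -3 + \left(4 - 1\right) = -3 + 3 = 0$)
$o{\left(I,w \right)} = \frac{-3 + I + I^{2}}{5 + w}$ ($o{\left(I,w \right)} = \frac{I + \left(I^{2} - 3\right)}{5 + w} = \frac{I + \left(-3 + I^{2}\right)}{5 + w} = \frac{-3 + I + I^{2}}{5 + w}$)
$d{\left(8 \right)} + 60 o{\left(2,-3 \right)} = 0 + 60 \frac{-3 + 2 + 2^{2}}{5 - 3} = 0 + 60 \frac{-3 + 2 + 4}{2} = 0 + 60 \cdot \frac{1}{2} \cdot 3 = 0 + 60 \cdot \frac{3}{2} = 0 + 90 = 90$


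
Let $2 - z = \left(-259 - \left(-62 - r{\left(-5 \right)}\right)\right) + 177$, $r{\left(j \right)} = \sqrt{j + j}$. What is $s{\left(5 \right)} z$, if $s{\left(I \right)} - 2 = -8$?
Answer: $-132 + 6 i \sqrt{10} \approx -132.0 + 18.974 i$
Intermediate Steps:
$s{\left(I \right)} = -6$ ($s{\left(I \right)} = 2 - 8 = -6$)
$r{\left(j \right)} = \sqrt{2} \sqrt{j}$ ($r{\left(j \right)} = \sqrt{2 j} = \sqrt{2} \sqrt{j}$)
$z = 22 - i \sqrt{10}$ ($z = 2 - \left(\left(-259 + \left(\left(\sqrt{2} \sqrt{-5} + 64\right) - 2\right)\right) + 177\right) = 2 - \left(\left(-259 + \left(\left(\sqrt{2} i \sqrt{5} + 64\right) - 2\right)\right) + 177\right) = 2 - \left(\left(-259 + \left(\left(i \sqrt{10} + 64\right) - 2\right)\right) + 177\right) = 2 - \left(\left(-259 + \left(\left(64 + i \sqrt{10}\right) - 2\right)\right) + 177\right) = 2 - \left(\left(-259 + \left(62 + i \sqrt{10}\right)\right) + 177\right) = 2 - \left(\left(-197 + i \sqrt{10}\right) + 177\right) = 2 - \left(-20 + i \sqrt{10}\right) = 2 + \left(20 - i \sqrt{10}\right) = 22 - i \sqrt{10} \approx 22.0 - 3.1623 i$)
$s{\left(5 \right)} z = - 6 \left(22 - i \sqrt{10}\right) = -132 + 6 i \sqrt{10}$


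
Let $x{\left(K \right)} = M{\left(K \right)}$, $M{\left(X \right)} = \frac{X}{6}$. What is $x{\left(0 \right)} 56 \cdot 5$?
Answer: $0$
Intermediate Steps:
$M{\left(X \right)} = \frac{X}{6}$ ($M{\left(X \right)} = X \frac{1}{6} = \frac{X}{6}$)
$x{\left(K \right)} = \frac{K}{6}$
$x{\left(0 \right)} 56 \cdot 5 = \frac{1}{6} \cdot 0 \cdot 56 \cdot 5 = 0 \cdot 56 \cdot 5 = 0 \cdot 5 = 0$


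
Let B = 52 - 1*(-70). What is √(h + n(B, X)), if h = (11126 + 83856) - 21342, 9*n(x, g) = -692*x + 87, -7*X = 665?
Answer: √578423/3 ≈ 253.51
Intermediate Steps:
X = -95 (X = -⅐*665 = -95)
B = 122 (B = 52 + 70 = 122)
n(x, g) = 29/3 - 692*x/9 (n(x, g) = (-692*x + 87)/9 = (87 - 692*x)/9 = 29/3 - 692*x/9)
h = 73640 (h = 94982 - 21342 = 73640)
√(h + n(B, X)) = √(73640 + (29/3 - 692/9*122)) = √(73640 + (29/3 - 84424/9)) = √(73640 - 84337/9) = √(578423/9) = √578423/3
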